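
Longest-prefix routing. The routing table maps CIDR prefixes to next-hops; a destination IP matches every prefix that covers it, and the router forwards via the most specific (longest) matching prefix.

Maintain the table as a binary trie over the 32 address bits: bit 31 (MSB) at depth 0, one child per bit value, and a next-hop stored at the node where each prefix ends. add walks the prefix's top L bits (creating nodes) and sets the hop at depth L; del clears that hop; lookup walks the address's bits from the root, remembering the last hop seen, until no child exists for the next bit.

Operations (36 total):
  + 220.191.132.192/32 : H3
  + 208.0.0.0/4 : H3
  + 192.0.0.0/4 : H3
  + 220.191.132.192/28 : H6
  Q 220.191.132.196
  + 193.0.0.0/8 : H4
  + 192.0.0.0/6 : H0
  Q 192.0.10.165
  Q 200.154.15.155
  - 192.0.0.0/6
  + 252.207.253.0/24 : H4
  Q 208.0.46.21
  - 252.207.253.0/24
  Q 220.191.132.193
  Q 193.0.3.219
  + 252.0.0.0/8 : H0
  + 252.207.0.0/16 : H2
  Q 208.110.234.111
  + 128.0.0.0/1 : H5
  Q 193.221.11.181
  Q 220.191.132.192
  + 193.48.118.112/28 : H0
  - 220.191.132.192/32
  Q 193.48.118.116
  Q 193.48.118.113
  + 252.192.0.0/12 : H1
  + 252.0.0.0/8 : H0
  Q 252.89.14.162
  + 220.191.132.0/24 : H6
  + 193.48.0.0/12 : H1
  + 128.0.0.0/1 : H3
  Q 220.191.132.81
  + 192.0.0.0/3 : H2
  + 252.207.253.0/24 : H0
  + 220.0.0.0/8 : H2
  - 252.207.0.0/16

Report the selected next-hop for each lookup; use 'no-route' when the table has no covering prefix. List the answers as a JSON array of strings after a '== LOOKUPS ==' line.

Process each operation:
  + 220.191.132.192/32 (H3) depth=32
  + 208.0.0.0/4 (H3) depth=4
  + 192.0.0.0/4 (H3) depth=4
  + 220.191.132.192/28 (H6) depth=28
  lookup 220.191.132.196: bits 11011100101111111000010011000 walk d0:-→d1:-→d2:-→d3:-→d4:H3→d5:-→d6:-→d7:-→d8:-→d9:-→d10:-→d11:-→d12:-→d13:-→d14:-→d15:-→d16:-→d17:-→d18:-→d19:-→d20:-→d21:-→d22:-→d23:-→d24:-→d25:-→d26:-→d27:-→d28:H6→d29:- -> H6
  + 193.0.0.0/8 (H4) depth=8
  + 192.0.0.0/6 (H0) depth=6
  lookup 192.0.10.165: bits 1100000 walk d0:-→d1:-→d2:-→d3:-→d4:H3→d5:-→d6:H0→d7:- -> H0
  lookup 200.154.15.155: bits 1100 walk d0:-→d1:-→d2:-→d3:-→d4:H3 -> H3
  del 192.0.0.0/6 (clear depth 6)
  + 252.207.253.0/24 (H4) depth=24
  lookup 208.0.46.21: bits 1101 walk d0:-→d1:-→d2:-→d3:-→d4:H3 -> H3
  del 252.207.253.0/24 (clear depth 24)
  lookup 220.191.132.193: bits 1101110010111111100001001100000 walk d0:-→d1:-→d2:-→d3:-→d4:H3→d5:-→d6:-→d7:-→d8:-→d9:-→d10:-→d11:-→d12:-→d13:-→d14:-→d15:-→d16:-→d17:-→d18:-→d19:-→d20:-→d21:-→d22:-→d23:-→d24:-→d25:-→d26:-→d27:-→d28:H6→d29:-→d30:-→d31:- -> H6
  lookup 193.0.3.219: bits 11000001 walk d0:-→d1:-→d2:-→d3:-→d4:H3→d5:-→d6:-→d7:-→d8:H4 -> H4
  + 252.0.0.0/8 (H0) depth=8
  + 252.207.0.0/16 (H2) depth=16
  lookup 208.110.234.111: bits 1101 walk d0:-→d1:-→d2:-→d3:-→d4:H3 -> H3
  + 128.0.0.0/1 (H5) depth=1
  lookup 193.221.11.181: bits 11000001 walk d0:-→d1:H5→d2:-→d3:-→d4:H3→d5:-→d6:-→d7:-→d8:H4 -> H4
  lookup 220.191.132.192: bits 11011100101111111000010011000000 walk d0:-→d1:H5→d2:-→d3:-→d4:H3→d5:-→d6:-→d7:-→d8:-→d9:-→d10:-→d11:-→d12:-→d13:-→d14:-→d15:-→d16:-→d17:-→d18:-→d19:-→d20:-→d21:-→d22:-→d23:-→d24:-→d25:-→d26:-→d27:-→d28:H6→d29:-→d30:-→d31:-→d32:H3 -> H3
  + 193.48.118.112/28 (H0) depth=28
  del 220.191.132.192/32 (clear depth 32)
  lookup 193.48.118.116: bits 1100000100110000011101100111 walk d0:-→d1:H5→d2:-→d3:-→d4:H3→d5:-→d6:-→d7:-→d8:H4→d9:-→d10:-→d11:-→d12:-→d13:-→d14:-→d15:-→d16:-→d17:-→d18:-→d19:-→d20:-→d21:-→d22:-→d23:-→d24:-→d25:-→d26:-→d27:-→d28:H0 -> H0
  lookup 193.48.118.113: bits 1100000100110000011101100111 walk d0:-→d1:H5→d2:-→d3:-→d4:H3→d5:-→d6:-→d7:-→d8:H4→d9:-→d10:-→d11:-→d12:-→d13:-→d14:-→d15:-→d16:-→d17:-→d18:-→d19:-→d20:-→d21:-→d22:-→d23:-→d24:-→d25:-→d26:-→d27:-→d28:H0 -> H0
  + 252.192.0.0/12 (H1) depth=12
  + 252.0.0.0/8 (H0) depth=8
  lookup 252.89.14.162: bits 11111100 walk d0:-→d1:H5→d2:-→d3:-→d4:-→d5:-→d6:-→d7:-→d8:H0 -> H0
  + 220.191.132.0/24 (H6) depth=24
  + 193.48.0.0/12 (H1) depth=12
  + 128.0.0.0/1 (H3) depth=1
  lookup 220.191.132.81: bits 110111001011111110000100 walk d0:-→d1:H3→d2:-→d3:-→d4:H3→d5:-→d6:-→d7:-→d8:-→d9:-→d10:-→d11:-→d12:-→d13:-→d14:-→d15:-→d16:-→d17:-→d18:-→d19:-→d20:-→d21:-→d22:-→d23:-→d24:H6 -> H6
  + 192.0.0.0/3 (H2) depth=3
  + 252.207.253.0/24 (H0) depth=24
  + 220.0.0.0/8 (H2) depth=8
  del 252.207.0.0/16 (clear depth 16)

== LOOKUPS ==
["H6","H0","H3","H3","H6","H4","H3","H4","H3","H0","H0","H0","H6"]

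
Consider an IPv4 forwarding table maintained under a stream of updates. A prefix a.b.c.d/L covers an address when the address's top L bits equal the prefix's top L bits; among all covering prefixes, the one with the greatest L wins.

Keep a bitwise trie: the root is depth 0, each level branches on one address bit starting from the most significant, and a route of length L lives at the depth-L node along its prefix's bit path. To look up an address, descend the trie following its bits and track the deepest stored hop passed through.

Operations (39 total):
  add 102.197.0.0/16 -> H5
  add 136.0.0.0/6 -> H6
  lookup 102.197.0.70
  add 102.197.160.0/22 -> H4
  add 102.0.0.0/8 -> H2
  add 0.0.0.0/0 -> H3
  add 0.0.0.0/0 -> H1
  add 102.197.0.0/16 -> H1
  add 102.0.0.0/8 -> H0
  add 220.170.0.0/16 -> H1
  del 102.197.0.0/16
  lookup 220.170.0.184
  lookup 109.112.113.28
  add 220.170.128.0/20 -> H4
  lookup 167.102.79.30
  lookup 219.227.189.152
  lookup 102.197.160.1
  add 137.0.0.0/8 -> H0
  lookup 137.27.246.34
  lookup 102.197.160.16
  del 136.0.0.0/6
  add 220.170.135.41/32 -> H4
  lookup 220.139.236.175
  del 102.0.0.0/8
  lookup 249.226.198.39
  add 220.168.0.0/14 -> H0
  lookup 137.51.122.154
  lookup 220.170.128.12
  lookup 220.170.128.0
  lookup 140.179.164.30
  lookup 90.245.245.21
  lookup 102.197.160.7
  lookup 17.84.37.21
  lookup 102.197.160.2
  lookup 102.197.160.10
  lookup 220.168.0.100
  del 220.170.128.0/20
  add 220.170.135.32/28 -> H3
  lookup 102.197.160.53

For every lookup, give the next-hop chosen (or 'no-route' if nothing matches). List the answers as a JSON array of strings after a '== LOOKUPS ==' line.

Apply in order:
  add 102.197.0.0/16 -> H5 at depth 16
  add 136.0.0.0/6 -> H6 at depth 6
  Q 102.197.0.70: descend 0110011011000101 ; hops seen [H5] ; pick H5
  add 102.197.160.0/22 -> H4 at depth 22
  add 102.0.0.0/8 -> H2 at depth 8
  add 0.0.0.0/0 -> H3 at depth 0
  add 0.0.0.0/0 -> H1 at depth 0
  add 102.197.0.0/16 -> H1 at depth 16
  add 102.0.0.0/8 -> H0 at depth 8
  add 220.170.0.0/16 -> H1 at depth 16
  - 102.197.0.0/16 clear@16
  Q 220.170.0.184: descend 1101110010101010 ; hops seen [H1,H1] ; pick H1
  Q 109.112.113.28: descend 0110 ; hops seen [H1] ; pick H1
  add 220.170.128.0/20 -> H4 at depth 20
  Q 167.102.79.30: descend 10 ; hops seen [H1] ; pick H1
  Q 219.227.189.152: descend 11011 ; hops seen [H1] ; pick H1
  Q 102.197.160.1: descend 0110011011000101101000 ; hops seen [H1,H0,H4] ; pick H4
  add 137.0.0.0/8 -> H0 at depth 8
  Q 137.27.246.34: descend 10001001 ; hops seen [H1,H6,H0] ; pick H0
  Q 102.197.160.16: descend 0110011011000101101000 ; hops seen [H1,H0,H4] ; pick H4
  - 136.0.0.0/6 clear@6
  add 220.170.135.41/32 -> H4 at depth 32
  Q 220.139.236.175: descend 1101110010 ; hops seen [H1] ; pick H1
  - 102.0.0.0/8 clear@8
  Q 249.226.198.39: descend 11 ; hops seen [H1] ; pick H1
  add 220.168.0.0/14 -> H0 at depth 14
  Q 137.51.122.154: descend 10001001 ; hops seen [H1,H0] ; pick H0
  Q 220.170.128.12: descend 110111001010101010000 ; hops seen [H1,H0,H1,H4] ; pick H4
  Q 220.170.128.0: descend 110111001010101010000 ; hops seen [H1,H0,H1,H4] ; pick H4
  Q 140.179.164.30: descend 10001 ; hops seen [H1] ; pick H1
  Q 90.245.245.21: descend 01 ; hops seen [H1] ; pick H1
  Q 102.197.160.7: descend 0110011011000101101000 ; hops seen [H1,H4] ; pick H4
  Q 17.84.37.21: descend 0 ; hops seen [H1] ; pick H1
  Q 102.197.160.2: descend 0110011011000101101000 ; hops seen [H1,H4] ; pick H4
  Q 102.197.160.10: descend 0110011011000101101000 ; hops seen [H1,H4] ; pick H4
  Q 220.168.0.100: descend 11011100101010 ; hops seen [H1,H0] ; pick H0
  - 220.170.128.0/20 clear@20
  add 220.170.135.32/28 -> H3 at depth 28
  Q 102.197.160.53: descend 0110011011000101101000 ; hops seen [H1,H4] ; pick H4

== LOOKUPS ==
["H5","H1","H1","H1","H1","H4","H0","H4","H1","H1","H0","H4","H4","H1","H1","H4","H1","H4","H4","H0","H4"]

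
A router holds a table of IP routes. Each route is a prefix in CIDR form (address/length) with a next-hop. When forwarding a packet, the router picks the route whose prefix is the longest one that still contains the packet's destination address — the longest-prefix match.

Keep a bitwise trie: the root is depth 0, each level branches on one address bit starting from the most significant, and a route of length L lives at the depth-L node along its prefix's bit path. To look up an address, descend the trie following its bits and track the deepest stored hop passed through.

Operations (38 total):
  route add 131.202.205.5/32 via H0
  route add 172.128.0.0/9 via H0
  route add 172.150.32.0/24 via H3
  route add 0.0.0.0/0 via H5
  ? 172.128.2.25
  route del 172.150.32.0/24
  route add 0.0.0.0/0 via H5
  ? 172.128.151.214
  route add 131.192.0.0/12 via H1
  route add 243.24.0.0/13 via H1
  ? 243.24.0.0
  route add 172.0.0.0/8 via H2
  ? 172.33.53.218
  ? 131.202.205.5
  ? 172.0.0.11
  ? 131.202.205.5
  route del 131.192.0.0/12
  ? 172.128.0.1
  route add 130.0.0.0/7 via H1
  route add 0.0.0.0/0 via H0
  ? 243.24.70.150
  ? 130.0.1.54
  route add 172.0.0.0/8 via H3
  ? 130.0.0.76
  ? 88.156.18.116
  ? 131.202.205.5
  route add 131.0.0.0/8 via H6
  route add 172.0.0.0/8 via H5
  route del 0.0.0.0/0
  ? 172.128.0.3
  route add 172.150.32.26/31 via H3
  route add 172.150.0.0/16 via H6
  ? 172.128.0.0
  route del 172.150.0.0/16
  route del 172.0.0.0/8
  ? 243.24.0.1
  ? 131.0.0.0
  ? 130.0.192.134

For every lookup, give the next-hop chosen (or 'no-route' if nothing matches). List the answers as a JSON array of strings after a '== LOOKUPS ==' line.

Apply in order:
  + 131.202.205.5/32 (H0) depth=32
  + 172.128.0.0/9 (H0) depth=9
  + 172.150.32.0/24 (H3) depth=24
  + 0.0.0.0/0 (H5) depth=0
  ? 172.128.2.25  path d0:H5→d1:-→d2:-→d3:-→d4:-→d5:-→d6:-→d7:-→d8:-→d9:H0→d10:-→d11:-  best=H0
  - 172.150.32.0/24 clear@24
  + 0.0.0.0/0 (H5) depth=0
  ? 172.128.151.214  path d0:H5→d1:-→d2:-→d3:-→d4:-→d5:-→d6:-→d7:-→d8:-→d9:H0→d10:-→d11:-  best=H0
  + 131.192.0.0/12 (H1) depth=12
  + 243.24.0.0/13 (H1) depth=13
  ? 243.24.0.0  path d0:H5→d1:-→d2:-→d3:-→d4:-→d5:-→d6:-→d7:-→d8:-→d9:-→d10:-→d11:-→d12:-→d13:H1  best=H1
  + 172.0.0.0/8 (H2) depth=8
  ? 172.33.53.218  path d0:H5→d1:-→d2:-→d3:-→d4:-→d5:-→d6:-→d7:-→d8:H2  best=H2
  ? 131.202.205.5  path d0:H5→d1:-→d2:-→d3:-→d4:-→d5:-→d6:-→d7:-→d8:-→d9:-→d10:-→d11:-→d12:H1→d13:-→d14:-→d15:-→d16:-→d17:-→d18:-→d19:-→d20:-→d21:-→d22:-→d23:-→d24:-→d25:-→d26:-→d27:-→d28:-→d29:-→d30:-→d31:-→d32:H0  best=H0
  ? 172.0.0.11  path d0:H5→d1:-→d2:-→d3:-→d4:-→d5:-→d6:-→d7:-→d8:H2  best=H2
  ? 131.202.205.5  path d0:H5→d1:-→d2:-→d3:-→d4:-→d5:-→d6:-→d7:-→d8:-→d9:-→d10:-→d11:-→d12:H1→d13:-→d14:-→d15:-→d16:-→d17:-→d18:-→d19:-→d20:-→d21:-→d22:-→d23:-→d24:-→d25:-→d26:-→d27:-→d28:-→d29:-→d30:-→d31:-→d32:H0  best=H0
  - 131.192.0.0/12 clear@12
  ? 172.128.0.1  path d0:H5→d1:-→d2:-→d3:-→d4:-→d5:-→d6:-→d7:-→d8:H2→d9:H0→d10:-→d11:-  best=H0
  + 130.0.0.0/7 (H1) depth=7
  + 0.0.0.0/0 (H0) depth=0
  ? 243.24.70.150  path d0:H0→d1:-→d2:-→d3:-→d4:-→d5:-→d6:-→d7:-→d8:-→d9:-→d10:-→d11:-→d12:-→d13:H1  best=H1
  ? 130.0.1.54  path d0:H0→d1:-→d2:-→d3:-→d4:-→d5:-→d6:-→d7:H1  best=H1
  + 172.0.0.0/8 (H3) depth=8
  ? 130.0.0.76  path d0:H0→d1:-→d2:-→d3:-→d4:-→d5:-→d6:-→d7:H1  best=H1
  ? 88.156.18.116  path d0:H0  best=H0
  ? 131.202.205.5  path d0:H0→d1:-→d2:-→d3:-→d4:-→d5:-→d6:-→d7:H1→d8:-→d9:-→d10:-→d11:-→d12:-→d13:-→d14:-→d15:-→d16:-→d17:-→d18:-→d19:-→d20:-→d21:-→d22:-→d23:-→d24:-→d25:-→d26:-→d27:-→d28:-→d29:-→d30:-→d31:-→d32:H0  best=H0
  + 131.0.0.0/8 (H6) depth=8
  + 172.0.0.0/8 (H5) depth=8
  - 0.0.0.0/0 clear@0
  ? 172.128.0.3  path d0:-→d1:-→d2:-→d3:-→d4:-→d5:-→d6:-→d7:-→d8:H5→d9:H0→d10:-→d11:-  best=H0
  + 172.150.32.26/31 (H3) depth=31
  + 172.150.0.0/16 (H6) depth=16
  ? 172.128.0.0  path d0:-→d1:-→d2:-→d3:-→d4:-→d5:-→d6:-→d7:-→d8:H5→d9:H0→d10:-→d11:-  best=H0
  - 172.150.0.0/16 clear@16
  - 172.0.0.0/8 clear@8
  ? 243.24.0.1  path d0:-→d1:-→d2:-→d3:-→d4:-→d5:-→d6:-→d7:-→d8:-→d9:-→d10:-→d11:-→d12:-→d13:H1  best=H1
  ? 131.0.0.0  path d0:-→d1:-→d2:-→d3:-→d4:-→d5:-→d6:-→d7:H1→d8:H6  best=H6
  ? 130.0.192.134  path d0:-→d1:-→d2:-→d3:-→d4:-→d5:-→d6:-→d7:H1  best=H1

== LOOKUPS ==
["H0","H0","H1","H2","H0","H2","H0","H0","H1","H1","H1","H0","H0","H0","H0","H1","H6","H1"]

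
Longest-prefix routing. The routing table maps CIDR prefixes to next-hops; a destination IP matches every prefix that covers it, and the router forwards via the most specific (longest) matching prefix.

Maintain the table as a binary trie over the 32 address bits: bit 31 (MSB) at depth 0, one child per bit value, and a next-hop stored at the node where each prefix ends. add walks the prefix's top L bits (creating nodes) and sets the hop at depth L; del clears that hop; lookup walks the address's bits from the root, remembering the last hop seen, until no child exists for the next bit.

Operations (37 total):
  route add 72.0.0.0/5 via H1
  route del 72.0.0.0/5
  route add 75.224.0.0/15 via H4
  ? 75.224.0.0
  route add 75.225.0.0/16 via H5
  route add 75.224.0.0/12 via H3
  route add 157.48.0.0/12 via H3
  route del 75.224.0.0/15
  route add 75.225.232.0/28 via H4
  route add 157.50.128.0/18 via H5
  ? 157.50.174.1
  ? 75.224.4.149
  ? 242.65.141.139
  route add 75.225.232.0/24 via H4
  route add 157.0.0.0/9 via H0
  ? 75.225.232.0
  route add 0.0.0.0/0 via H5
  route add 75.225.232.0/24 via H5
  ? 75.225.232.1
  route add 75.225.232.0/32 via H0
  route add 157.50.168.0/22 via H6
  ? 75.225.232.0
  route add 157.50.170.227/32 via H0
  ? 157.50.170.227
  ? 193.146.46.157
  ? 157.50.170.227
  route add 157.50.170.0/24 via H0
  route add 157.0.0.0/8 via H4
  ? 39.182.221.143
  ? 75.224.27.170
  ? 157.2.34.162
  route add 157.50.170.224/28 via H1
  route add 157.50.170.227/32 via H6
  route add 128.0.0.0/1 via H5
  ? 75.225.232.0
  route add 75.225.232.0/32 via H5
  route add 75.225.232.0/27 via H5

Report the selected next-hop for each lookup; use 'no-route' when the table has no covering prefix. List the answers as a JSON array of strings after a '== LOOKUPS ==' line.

Apply in order:
  add 72.0.0.0/5 -> H1 at depth 5
  del 72.0.0.0/5 (clear depth 5)
  add 75.224.0.0/15 -> H4 at depth 15
  lookup 75.224.0.0: bits 010010111110000 walk d0:-→d1:-→d2:-→d3:-→d4:-→d5:-→d6:-→d7:-→d8:-→d9:-→d10:-→d11:-→d12:-→d13:-→d14:-→d15:H4 -> H4
  add 75.225.0.0/16 -> H5 at depth 16
  add 75.224.0.0/12 -> H3 at depth 12
  add 157.48.0.0/12 -> H3 at depth 12
  del 75.224.0.0/15 (clear depth 15)
  add 75.225.232.0/28 -> H4 at depth 28
  add 157.50.128.0/18 -> H5 at depth 18
  lookup 157.50.174.1: bits 100111010011001010 walk d0:-→d1:-→d2:-→d3:-→d4:-→d5:-→d6:-→d7:-→d8:-→d9:-→d10:-→d11:-→d12:H3→d13:-→d14:-→d15:-→d16:-→d17:-→d18:H5 -> H5
  lookup 75.224.4.149: bits 010010111110000 walk d0:-→d1:-→d2:-→d3:-→d4:-→d5:-→d6:-→d7:-→d8:-→d9:-→d10:-→d11:-→d12:H3→d13:-→d14:-→d15:- -> H3
  lookup 242.65.141.139: bits 1 walk d0:-→d1:- -> no-route
  add 75.225.232.0/24 -> H4 at depth 24
  add 157.0.0.0/9 -> H0 at depth 9
  lookup 75.225.232.0: bits 0100101111100001111010000000 walk d0:-→d1:-→d2:-→d3:-→d4:-→d5:-→d6:-→d7:-→d8:-→d9:-→d10:-→d11:-→d12:H3→d13:-→d14:-→d15:-→d16:H5→d17:-→d18:-→d19:-→d20:-→d21:-→d22:-→d23:-→d24:H4→d25:-→d26:-→d27:-→d28:H4 -> H4
  add 0.0.0.0/0 -> H5 at depth 0
  add 75.225.232.0/24 -> H5 at depth 24
  lookup 75.225.232.1: bits 0100101111100001111010000000 walk d0:H5→d1:-→d2:-→d3:-→d4:-→d5:-→d6:-→d7:-→d8:-→d9:-→d10:-→d11:-→d12:H3→d13:-→d14:-→d15:-→d16:H5→d17:-→d18:-→d19:-→d20:-→d21:-→d22:-→d23:-→d24:H5→d25:-→d26:-→d27:-→d28:H4 -> H4
  add 75.225.232.0/32 -> H0 at depth 32
  add 157.50.168.0/22 -> H6 at depth 22
  lookup 75.225.232.0: bits 01001011111000011110100000000000 walk d0:H5→d1:-→d2:-→d3:-→d4:-→d5:-→d6:-→d7:-→d8:-→d9:-→d10:-→d11:-→d12:H3→d13:-→d14:-→d15:-→d16:H5→d17:-→d18:-→d19:-→d20:-→d21:-→d22:-→d23:-→d24:H5→d25:-→d26:-→d27:-→d28:H4→d29:-→d30:-→d31:-→d32:H0 -> H0
  add 157.50.170.227/32 -> H0 at depth 32
  lookup 157.50.170.227: bits 10011101001100101010101011100011 walk d0:H5→d1:-→d2:-→d3:-→d4:-→d5:-→d6:-→d7:-→d8:-→d9:H0→d10:-→d11:-→d12:H3→d13:-→d14:-→d15:-→d16:-→d17:-→d18:H5→d19:-→d20:-→d21:-→d22:H6→d23:-→d24:-→d25:-→d26:-→d27:-→d28:-→d29:-→d30:-→d31:-→d32:H0 -> H0
  lookup 193.146.46.157: bits 1 walk d0:H5→d1:- -> H5
  lookup 157.50.170.227: bits 10011101001100101010101011100011 walk d0:H5→d1:-→d2:-→d3:-→d4:-→d5:-→d6:-→d7:-→d8:-→d9:H0→d10:-→d11:-→d12:H3→d13:-→d14:-→d15:-→d16:-→d17:-→d18:H5→d19:-→d20:-→d21:-→d22:H6→d23:-→d24:-→d25:-→d26:-→d27:-→d28:-→d29:-→d30:-→d31:-→d32:H0 -> H0
  add 157.50.170.0/24 -> H0 at depth 24
  add 157.0.0.0/8 -> H4 at depth 8
  lookup 39.182.221.143: bits 0 walk d0:H5→d1:- -> H5
  lookup 75.224.27.170: bits 010010111110000 walk d0:H5→d1:-→d2:-→d3:-→d4:-→d5:-→d6:-→d7:-→d8:-→d9:-→d10:-→d11:-→d12:H3→d13:-→d14:-→d15:- -> H3
  lookup 157.2.34.162: bits 1001110100 walk d0:H5→d1:-→d2:-→d3:-→d4:-→d5:-→d6:-→d7:-→d8:H4→d9:H0→d10:- -> H0
  add 157.50.170.224/28 -> H1 at depth 28
  add 157.50.170.227/32 -> H6 at depth 32
  add 128.0.0.0/1 -> H5 at depth 1
  lookup 75.225.232.0: bits 01001011111000011110100000000000 walk d0:H5→d1:-→d2:-→d3:-→d4:-→d5:-→d6:-→d7:-→d8:-→d9:-→d10:-→d11:-→d12:H3→d13:-→d14:-→d15:-→d16:H5→d17:-→d18:-→d19:-→d20:-→d21:-→d22:-→d23:-→d24:H5→d25:-→d26:-→d27:-→d28:H4→d29:-→d30:-→d31:-→d32:H0 -> H0
  add 75.225.232.0/32 -> H5 at depth 32
  add 75.225.232.0/27 -> H5 at depth 27

== LOOKUPS ==
["H4","H5","H3","no-route","H4","H4","H0","H0","H5","H0","H5","H3","H0","H0"]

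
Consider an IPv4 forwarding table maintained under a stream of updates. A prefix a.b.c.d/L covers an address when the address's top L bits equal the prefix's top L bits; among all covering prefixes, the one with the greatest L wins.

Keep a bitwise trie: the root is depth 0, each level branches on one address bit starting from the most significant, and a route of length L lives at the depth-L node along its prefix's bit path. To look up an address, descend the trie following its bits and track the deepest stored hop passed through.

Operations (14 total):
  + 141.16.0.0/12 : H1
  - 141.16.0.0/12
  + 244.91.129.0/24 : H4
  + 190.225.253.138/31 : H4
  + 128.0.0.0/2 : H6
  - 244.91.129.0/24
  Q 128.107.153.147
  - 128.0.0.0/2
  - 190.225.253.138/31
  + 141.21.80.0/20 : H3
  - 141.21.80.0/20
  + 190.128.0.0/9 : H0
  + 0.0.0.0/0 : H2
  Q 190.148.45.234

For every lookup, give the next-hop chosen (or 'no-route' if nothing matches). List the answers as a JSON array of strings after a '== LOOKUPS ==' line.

Process each operation:
  + 141.16.0.0/12 (H1) depth=12
  del 141.16.0.0/12 (clear depth 12)
  + 244.91.129.0/24 (H4) depth=24
  + 190.225.253.138/31 (H4) depth=31
  + 128.0.0.0/2 (H6) depth=2
  del 244.91.129.0/24 (clear depth 24)
  ? 128.107.153.147  path d0:-→d1:-→d2:H6→d3:-→d4:-  best=H6
  del 128.0.0.0/2 (clear depth 2)
  del 190.225.253.138/31 (clear depth 31)
  + 141.21.80.0/20 (H3) depth=20
  del 141.21.80.0/20 (clear depth 20)
  + 190.128.0.0/9 (H0) depth=9
  + 0.0.0.0/0 (H2) depth=0
  ? 190.148.45.234  path d0:H2→d1:-→d2:-→d3:-→d4:-→d5:-→d6:-→d7:-→d8:-→d9:H0  best=H0

== LOOKUPS ==
["H6","H0"]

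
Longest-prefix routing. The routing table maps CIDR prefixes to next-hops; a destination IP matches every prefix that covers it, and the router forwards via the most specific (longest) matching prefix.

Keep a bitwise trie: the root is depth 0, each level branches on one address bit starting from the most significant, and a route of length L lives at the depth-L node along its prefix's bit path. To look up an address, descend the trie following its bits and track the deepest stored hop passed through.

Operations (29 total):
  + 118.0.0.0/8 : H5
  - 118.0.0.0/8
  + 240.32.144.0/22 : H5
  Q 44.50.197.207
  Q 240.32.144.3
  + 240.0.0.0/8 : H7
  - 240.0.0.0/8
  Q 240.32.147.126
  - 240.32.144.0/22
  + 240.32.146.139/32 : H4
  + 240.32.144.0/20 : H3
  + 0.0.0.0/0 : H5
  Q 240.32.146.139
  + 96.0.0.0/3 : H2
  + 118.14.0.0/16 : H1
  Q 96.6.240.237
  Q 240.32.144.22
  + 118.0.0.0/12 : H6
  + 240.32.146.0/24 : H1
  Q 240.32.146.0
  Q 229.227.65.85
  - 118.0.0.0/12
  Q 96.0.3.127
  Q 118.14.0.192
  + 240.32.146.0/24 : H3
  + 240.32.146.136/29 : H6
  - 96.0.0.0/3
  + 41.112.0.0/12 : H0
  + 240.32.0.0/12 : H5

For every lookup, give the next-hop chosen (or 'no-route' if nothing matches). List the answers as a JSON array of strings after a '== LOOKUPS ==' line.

Trace:
  add 118.0.0.0/8 -> H5 at depth 8
  - 118.0.0.0/8 clear@8
  add 240.32.144.0/22 -> H5 at depth 22
  ? 44.50.197.207  path d0:-→d1:-  best=no-route
  ? 240.32.144.3  path d0:-→d1:-→d2:-→d3:-→d4:-→d5:-→d6:-→d7:-→d8:-→d9:-→d10:-→d11:-→d12:-→d13:-→d14:-→d15:-→d16:-→d17:-→d18:-→d19:-→d20:-→d21:-→d22:H5  best=H5
  add 240.0.0.0/8 -> H7 at depth 8
  - 240.0.0.0/8 clear@8
  ? 240.32.147.126  path d0:-→d1:-→d2:-→d3:-→d4:-→d5:-→d6:-→d7:-→d8:-→d9:-→d10:-→d11:-→d12:-→d13:-→d14:-→d15:-→d16:-→d17:-→d18:-→d19:-→d20:-→d21:-→d22:H5  best=H5
  - 240.32.144.0/22 clear@22
  add 240.32.146.139/32 -> H4 at depth 32
  add 240.32.144.0/20 -> H3 at depth 20
  add 0.0.0.0/0 -> H5 at depth 0
  ? 240.32.146.139  path d0:H5→d1:-→d2:-→d3:-→d4:-→d5:-→d6:-→d7:-→d8:-→d9:-→d10:-→d11:-→d12:-→d13:-→d14:-→d15:-→d16:-→d17:-→d18:-→d19:-→d20:H3→d21:-→d22:-→d23:-→d24:-→d25:-→d26:-→d27:-→d28:-→d29:-→d30:-→d31:-→d32:H4  best=H4
  add 96.0.0.0/3 -> H2 at depth 3
  add 118.14.0.0/16 -> H1 at depth 16
  ? 96.6.240.237  path d0:H5→d1:-→d2:-→d3:H2  best=H2
  ? 240.32.144.22  path d0:H5→d1:-→d2:-→d3:-→d4:-→d5:-→d6:-→d7:-→d8:-→d9:-→d10:-→d11:-→d12:-→d13:-→d14:-→d15:-→d16:-→d17:-→d18:-→d19:-→d20:H3→d21:-→d22:-  best=H3
  add 118.0.0.0/12 -> H6 at depth 12
  add 240.32.146.0/24 -> H1 at depth 24
  ? 240.32.146.0  path d0:H5→d1:-→d2:-→d3:-→d4:-→d5:-→d6:-→d7:-→d8:-→d9:-→d10:-→d11:-→d12:-→d13:-→d14:-→d15:-→d16:-→d17:-→d18:-→d19:-→d20:H3→d21:-→d22:-→d23:-→d24:H1  best=H1
  ? 229.227.65.85  path d0:H5→d1:-→d2:-→d3:-  best=H5
  - 118.0.0.0/12 clear@12
  ? 96.0.3.127  path d0:H5→d1:-→d2:-→d3:H2  best=H2
  ? 118.14.0.192  path d0:H5→d1:-→d2:-→d3:H2→d4:-→d5:-→d6:-→d7:-→d8:-→d9:-→d10:-→d11:-→d12:-→d13:-→d14:-→d15:-→d16:H1  best=H1
  add 240.32.146.0/24 -> H3 at depth 24
  add 240.32.146.136/29 -> H6 at depth 29
  - 96.0.0.0/3 clear@3
  add 41.112.0.0/12 -> H0 at depth 12
  add 240.32.0.0/12 -> H5 at depth 12

== LOOKUPS ==
["no-route","H5","H5","H4","H2","H3","H1","H5","H2","H1"]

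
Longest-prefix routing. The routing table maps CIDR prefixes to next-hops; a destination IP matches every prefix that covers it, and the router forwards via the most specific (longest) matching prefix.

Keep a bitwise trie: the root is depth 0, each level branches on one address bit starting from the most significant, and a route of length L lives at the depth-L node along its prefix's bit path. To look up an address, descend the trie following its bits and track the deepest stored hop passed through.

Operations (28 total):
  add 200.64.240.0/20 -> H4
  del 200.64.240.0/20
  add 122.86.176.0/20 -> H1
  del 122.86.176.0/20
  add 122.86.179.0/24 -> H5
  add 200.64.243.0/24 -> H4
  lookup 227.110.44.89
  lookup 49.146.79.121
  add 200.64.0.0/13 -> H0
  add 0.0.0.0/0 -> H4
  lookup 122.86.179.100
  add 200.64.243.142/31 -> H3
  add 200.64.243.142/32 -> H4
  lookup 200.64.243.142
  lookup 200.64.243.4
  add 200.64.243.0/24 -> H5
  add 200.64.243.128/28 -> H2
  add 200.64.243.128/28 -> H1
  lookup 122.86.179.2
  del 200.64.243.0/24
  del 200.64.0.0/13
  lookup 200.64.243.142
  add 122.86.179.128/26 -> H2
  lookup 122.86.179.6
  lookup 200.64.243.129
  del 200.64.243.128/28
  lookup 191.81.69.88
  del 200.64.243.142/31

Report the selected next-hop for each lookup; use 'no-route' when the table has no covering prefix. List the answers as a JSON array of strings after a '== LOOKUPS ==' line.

Apply in order:
  add 200.64.240.0/20 -> H4 at depth 20
  del 200.64.240.0/20 (clear depth 20)
  add 122.86.176.0/20 -> H1 at depth 20
  del 122.86.176.0/20 (clear depth 20)
  add 122.86.179.0/24 -> H5 at depth 24
  add 200.64.243.0/24 -> H4 at depth 24
  lookup 227.110.44.89: bits 11 walk d0:-→d1:-→d2:- -> no-route
  lookup 49.146.79.121: bits 0 walk d0:-→d1:- -> no-route
  add 200.64.0.0/13 -> H0 at depth 13
  add 0.0.0.0/0 -> H4 at depth 0
  lookup 122.86.179.100: bits 011110100101011010110011 walk d0:H4→d1:-→d2:-→d3:-→d4:-→d5:-→d6:-→d7:-→d8:-→d9:-→d10:-→d11:-→d12:-→d13:-→d14:-→d15:-→d16:-→d17:-→d18:-→d19:-→d20:-→d21:-→d22:-→d23:-→d24:H5 -> H5
  add 200.64.243.142/31 -> H3 at depth 31
  add 200.64.243.142/32 -> H4 at depth 32
  lookup 200.64.243.142: bits 11001000010000001111001110001110 walk d0:H4→d1:-→d2:-→d3:-→d4:-→d5:-→d6:-→d7:-→d8:-→d9:-→d10:-→d11:-→d12:-→d13:H0→d14:-→d15:-→d16:-→d17:-→d18:-→d19:-→d20:-→d21:-→d22:-→d23:-→d24:H4→d25:-→d26:-→d27:-→d28:-→d29:-→d30:-→d31:H3→d32:H4 -> H4
  lookup 200.64.243.4: bits 110010000100000011110011 walk d0:H4→d1:-→d2:-→d3:-→d4:-→d5:-→d6:-→d7:-→d8:-→d9:-→d10:-→d11:-→d12:-→d13:H0→d14:-→d15:-→d16:-→d17:-→d18:-→d19:-→d20:-→d21:-→d22:-→d23:-→d24:H4 -> H4
  add 200.64.243.0/24 -> H5 at depth 24
  add 200.64.243.128/28 -> H2 at depth 28
  add 200.64.243.128/28 -> H1 at depth 28
  lookup 122.86.179.2: bits 011110100101011010110011 walk d0:H4→d1:-→d2:-→d3:-→d4:-→d5:-→d6:-→d7:-→d8:-→d9:-→d10:-→d11:-→d12:-→d13:-→d14:-→d15:-→d16:-→d17:-→d18:-→d19:-→d20:-→d21:-→d22:-→d23:-→d24:H5 -> H5
  del 200.64.243.0/24 (clear depth 24)
  del 200.64.0.0/13 (clear depth 13)
  lookup 200.64.243.142: bits 11001000010000001111001110001110 walk d0:H4→d1:-→d2:-→d3:-→d4:-→d5:-→d6:-→d7:-→d8:-→d9:-→d10:-→d11:-→d12:-→d13:-→d14:-→d15:-→d16:-→d17:-→d18:-→d19:-→d20:-→d21:-→d22:-→d23:-→d24:-→d25:-→d26:-→d27:-→d28:H1→d29:-→d30:-→d31:H3→d32:H4 -> H4
  add 122.86.179.128/26 -> H2 at depth 26
  lookup 122.86.179.6: bits 011110100101011010110011 walk d0:H4→d1:-→d2:-→d3:-→d4:-→d5:-→d6:-→d7:-→d8:-→d9:-→d10:-→d11:-→d12:-→d13:-→d14:-→d15:-→d16:-→d17:-→d18:-→d19:-→d20:-→d21:-→d22:-→d23:-→d24:H5 -> H5
  lookup 200.64.243.129: bits 1100100001000000111100111000 walk d0:H4→d1:-→d2:-→d3:-→d4:-→d5:-→d6:-→d7:-→d8:-→d9:-→d10:-→d11:-→d12:-→d13:-→d14:-→d15:-→d16:-→d17:-→d18:-→d19:-→d20:-→d21:-→d22:-→d23:-→d24:-→d25:-→d26:-→d27:-→d28:H1 -> H1
  del 200.64.243.128/28 (clear depth 28)
  lookup 191.81.69.88: bits 1 walk d0:H4→d1:- -> H4
  del 200.64.243.142/31 (clear depth 31)

== LOOKUPS ==
["no-route","no-route","H5","H4","H4","H5","H4","H5","H1","H4"]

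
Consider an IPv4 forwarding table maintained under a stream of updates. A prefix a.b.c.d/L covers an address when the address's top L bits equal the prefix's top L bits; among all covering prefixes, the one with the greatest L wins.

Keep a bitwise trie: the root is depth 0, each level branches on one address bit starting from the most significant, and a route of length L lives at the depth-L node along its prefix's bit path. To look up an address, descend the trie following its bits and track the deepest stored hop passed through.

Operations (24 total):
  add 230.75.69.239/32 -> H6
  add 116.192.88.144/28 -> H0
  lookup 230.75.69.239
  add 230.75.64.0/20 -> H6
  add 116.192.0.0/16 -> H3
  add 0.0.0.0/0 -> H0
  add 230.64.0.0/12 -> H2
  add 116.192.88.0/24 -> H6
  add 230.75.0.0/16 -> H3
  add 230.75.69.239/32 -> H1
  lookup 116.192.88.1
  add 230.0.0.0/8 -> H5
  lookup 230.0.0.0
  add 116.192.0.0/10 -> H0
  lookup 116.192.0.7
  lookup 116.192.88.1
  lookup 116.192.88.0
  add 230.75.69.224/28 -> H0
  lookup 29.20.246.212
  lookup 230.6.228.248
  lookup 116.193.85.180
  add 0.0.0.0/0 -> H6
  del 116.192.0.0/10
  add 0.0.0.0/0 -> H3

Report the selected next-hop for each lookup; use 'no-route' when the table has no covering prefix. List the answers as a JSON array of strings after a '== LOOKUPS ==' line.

Process each operation:
  add 230.75.69.239/32 -> H6 at depth 32
  add 116.192.88.144/28 -> H0 at depth 28
  Q 230.75.69.239: descend 11100110010010110100010111101111 ; hops seen [H6] ; pick H6
  add 230.75.64.0/20 -> H6 at depth 20
  add 116.192.0.0/16 -> H3 at depth 16
  add 0.0.0.0/0 -> H0 at depth 0
  add 230.64.0.0/12 -> H2 at depth 12
  add 116.192.88.0/24 -> H6 at depth 24
  add 230.75.0.0/16 -> H3 at depth 16
  add 230.75.69.239/32 -> H1 at depth 32
  Q 116.192.88.1: descend 011101001100000001011000 ; hops seen [H0,H3,H6] ; pick H6
  add 230.0.0.0/8 -> H5 at depth 8
  Q 230.0.0.0: descend 111001100 ; hops seen [H0,H5] ; pick H5
  add 116.192.0.0/10 -> H0 at depth 10
  Q 116.192.0.7: descend 01110100110000000 ; hops seen [H0,H0,H3] ; pick H3
  Q 116.192.88.1: descend 011101001100000001011000 ; hops seen [H0,H0,H3,H6] ; pick H6
  Q 116.192.88.0: descend 011101001100000001011000 ; hops seen [H0,H0,H3,H6] ; pick H6
  add 230.75.69.224/28 -> H0 at depth 28
  Q 29.20.246.212: descend 0 ; hops seen [H0] ; pick H0
  Q 230.6.228.248: descend 111001100 ; hops seen [H0,H5] ; pick H5
  Q 116.193.85.180: descend 011101001100000 ; hops seen [H0,H0] ; pick H0
  add 0.0.0.0/0 -> H6 at depth 0
  - 116.192.0.0/10 clear@10
  add 0.0.0.0/0 -> H3 at depth 0

== LOOKUPS ==
["H6","H6","H5","H3","H6","H6","H0","H5","H0"]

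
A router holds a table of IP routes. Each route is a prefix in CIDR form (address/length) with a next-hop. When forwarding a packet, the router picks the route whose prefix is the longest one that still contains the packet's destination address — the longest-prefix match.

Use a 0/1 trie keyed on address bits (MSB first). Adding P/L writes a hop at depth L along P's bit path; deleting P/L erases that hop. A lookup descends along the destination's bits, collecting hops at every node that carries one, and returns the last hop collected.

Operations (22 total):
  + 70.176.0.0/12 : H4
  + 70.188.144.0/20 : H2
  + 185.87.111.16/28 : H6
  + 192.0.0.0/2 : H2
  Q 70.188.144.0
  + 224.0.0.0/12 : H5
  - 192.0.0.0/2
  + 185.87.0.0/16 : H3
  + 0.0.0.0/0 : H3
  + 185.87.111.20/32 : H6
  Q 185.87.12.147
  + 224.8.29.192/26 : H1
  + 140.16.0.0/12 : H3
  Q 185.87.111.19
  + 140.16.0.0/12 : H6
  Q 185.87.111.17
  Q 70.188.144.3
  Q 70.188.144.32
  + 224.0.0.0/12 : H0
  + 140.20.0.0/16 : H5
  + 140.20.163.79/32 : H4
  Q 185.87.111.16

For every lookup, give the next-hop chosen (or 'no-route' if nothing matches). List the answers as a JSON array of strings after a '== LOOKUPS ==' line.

Process each operation:
  add 70.176.0.0/12 -> H4 at depth 12
  add 70.188.144.0/20 -> H2 at depth 20
  add 185.87.111.16/28 -> H6 at depth 28
  add 192.0.0.0/2 -> H2 at depth 2
  lookup 70.188.144.0: bits 01000110101111001001 walk d0:-→d1:-→d2:-→d3:-→d4:-→d5:-→d6:-→d7:-→d8:-→d9:-→d10:-→d11:-→d12:H4→d13:-→d14:-→d15:-→d16:-→d17:-→d18:-→d19:-→d20:H2 -> H2
  add 224.0.0.0/12 -> H5 at depth 12
  del 192.0.0.0/2 (clear depth 2)
  add 185.87.0.0/16 -> H3 at depth 16
  add 0.0.0.0/0 -> H3 at depth 0
  add 185.87.111.20/32 -> H6 at depth 32
  lookup 185.87.12.147: bits 10111001010101110 walk d0:H3→d1:-→d2:-→d3:-→d4:-→d5:-→d6:-→d7:-→d8:-→d9:-→d10:-→d11:-→d12:-→d13:-→d14:-→d15:-→d16:H3→d17:- -> H3
  add 224.8.29.192/26 -> H1 at depth 26
  add 140.16.0.0/12 -> H3 at depth 12
  lookup 185.87.111.19: bits 10111001010101110110111100010 walk d0:H3→d1:-→d2:-→d3:-→d4:-→d5:-→d6:-→d7:-→d8:-→d9:-→d10:-→d11:-→d12:-→d13:-→d14:-→d15:-→d16:H3→d17:-→d18:-→d19:-→d20:-→d21:-→d22:-→d23:-→d24:-→d25:-→d26:-→d27:-→d28:H6→d29:- -> H6
  add 140.16.0.0/12 -> H6 at depth 12
  lookup 185.87.111.17: bits 10111001010101110110111100010 walk d0:H3→d1:-→d2:-→d3:-→d4:-→d5:-→d6:-→d7:-→d8:-→d9:-→d10:-→d11:-→d12:-→d13:-→d14:-→d15:-→d16:H3→d17:-→d18:-→d19:-→d20:-→d21:-→d22:-→d23:-→d24:-→d25:-→d26:-→d27:-→d28:H6→d29:- -> H6
  lookup 70.188.144.3: bits 01000110101111001001 walk d0:H3→d1:-→d2:-→d3:-→d4:-→d5:-→d6:-→d7:-→d8:-→d9:-→d10:-→d11:-→d12:H4→d13:-→d14:-→d15:-→d16:-→d17:-→d18:-→d19:-→d20:H2 -> H2
  lookup 70.188.144.32: bits 01000110101111001001 walk d0:H3→d1:-→d2:-→d3:-→d4:-→d5:-→d6:-→d7:-→d8:-→d9:-→d10:-→d11:-→d12:H4→d13:-→d14:-→d15:-→d16:-→d17:-→d18:-→d19:-→d20:H2 -> H2
  add 224.0.0.0/12 -> H0 at depth 12
  add 140.20.0.0/16 -> H5 at depth 16
  add 140.20.163.79/32 -> H4 at depth 32
  lookup 185.87.111.16: bits 10111001010101110110111100010 walk d0:H3→d1:-→d2:-→d3:-→d4:-→d5:-→d6:-→d7:-→d8:-→d9:-→d10:-→d11:-→d12:-→d13:-→d14:-→d15:-→d16:H3→d17:-→d18:-→d19:-→d20:-→d21:-→d22:-→d23:-→d24:-→d25:-→d26:-→d27:-→d28:H6→d29:- -> H6

== LOOKUPS ==
["H2","H3","H6","H6","H2","H2","H6"]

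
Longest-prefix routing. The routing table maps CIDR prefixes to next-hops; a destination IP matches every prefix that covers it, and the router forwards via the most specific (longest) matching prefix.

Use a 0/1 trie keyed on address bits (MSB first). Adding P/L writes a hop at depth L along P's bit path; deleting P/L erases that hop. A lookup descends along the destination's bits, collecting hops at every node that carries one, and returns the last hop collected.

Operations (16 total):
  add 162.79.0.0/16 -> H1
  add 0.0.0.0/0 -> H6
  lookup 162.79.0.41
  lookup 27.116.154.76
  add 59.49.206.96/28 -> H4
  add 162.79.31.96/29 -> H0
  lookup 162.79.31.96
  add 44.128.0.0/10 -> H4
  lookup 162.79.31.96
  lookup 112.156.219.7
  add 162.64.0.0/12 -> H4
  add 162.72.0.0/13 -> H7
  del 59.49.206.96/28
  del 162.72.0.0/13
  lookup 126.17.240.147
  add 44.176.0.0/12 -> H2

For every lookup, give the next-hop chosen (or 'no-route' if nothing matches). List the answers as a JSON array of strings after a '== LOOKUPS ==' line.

Trace:
  + 162.79.0.0/16 (H1) depth=16
  + 0.0.0.0/0 (H6) depth=0
  lookup 162.79.0.41: bits 1010001001001111 walk d0:H6→d1:-→d2:-→d3:-→d4:-→d5:-→d6:-→d7:-→d8:-→d9:-→d10:-→d11:-→d12:-→d13:-→d14:-→d15:-→d16:H1 -> H1
  lookup 27.116.154.76: bits ε walk d0:H6 -> H6
  + 59.49.206.96/28 (H4) depth=28
  + 162.79.31.96/29 (H0) depth=29
  lookup 162.79.31.96: bits 10100010010011110001111101100 walk d0:H6→d1:-→d2:-→d3:-→d4:-→d5:-→d6:-→d7:-→d8:-→d9:-→d10:-→d11:-→d12:-→d13:-→d14:-→d15:-→d16:H1→d17:-→d18:-→d19:-→d20:-→d21:-→d22:-→d23:-→d24:-→d25:-→d26:-→d27:-→d28:-→d29:H0 -> H0
  + 44.128.0.0/10 (H4) depth=10
  lookup 162.79.31.96: bits 10100010010011110001111101100 walk d0:H6→d1:-→d2:-→d3:-→d4:-→d5:-→d6:-→d7:-→d8:-→d9:-→d10:-→d11:-→d12:-→d13:-→d14:-→d15:-→d16:H1→d17:-→d18:-→d19:-→d20:-→d21:-→d22:-→d23:-→d24:-→d25:-→d26:-→d27:-→d28:-→d29:H0 -> H0
  lookup 112.156.219.7: bits 0 walk d0:H6→d1:- -> H6
  + 162.64.0.0/12 (H4) depth=12
  + 162.72.0.0/13 (H7) depth=13
  del 59.49.206.96/28 (clear depth 28)
  del 162.72.0.0/13 (clear depth 13)
  lookup 126.17.240.147: bits 0 walk d0:H6→d1:- -> H6
  + 44.176.0.0/12 (H2) depth=12

== LOOKUPS ==
["H1","H6","H0","H0","H6","H6"]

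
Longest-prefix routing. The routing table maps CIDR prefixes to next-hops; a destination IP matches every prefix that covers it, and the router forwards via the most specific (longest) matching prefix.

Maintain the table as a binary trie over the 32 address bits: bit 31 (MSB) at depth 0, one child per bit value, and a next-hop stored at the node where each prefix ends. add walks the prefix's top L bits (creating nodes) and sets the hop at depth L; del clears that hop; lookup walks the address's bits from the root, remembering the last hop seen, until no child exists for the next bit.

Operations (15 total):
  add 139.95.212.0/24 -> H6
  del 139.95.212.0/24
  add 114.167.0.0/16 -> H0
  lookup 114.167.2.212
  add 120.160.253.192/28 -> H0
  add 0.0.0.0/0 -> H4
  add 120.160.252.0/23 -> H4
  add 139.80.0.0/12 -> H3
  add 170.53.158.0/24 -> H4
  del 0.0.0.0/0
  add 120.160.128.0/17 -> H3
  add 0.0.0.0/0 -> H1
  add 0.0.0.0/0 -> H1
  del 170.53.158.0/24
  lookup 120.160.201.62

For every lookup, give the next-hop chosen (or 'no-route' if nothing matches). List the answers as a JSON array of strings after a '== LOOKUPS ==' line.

Apply in order:
  add 139.95.212.0/24 -> H6 at depth 24
  del 139.95.212.0/24 (clear depth 24)
  add 114.167.0.0/16 -> H0 at depth 16
  ? 114.167.2.212  path d0:-→d1:-→d2:-→d3:-→d4:-→d5:-→d6:-→d7:-→d8:-→d9:-→d10:-→d11:-→d12:-→d13:-→d14:-→d15:-→d16:H0  best=H0
  add 120.160.253.192/28 -> H0 at depth 28
  add 0.0.0.0/0 -> H4 at depth 0
  add 120.160.252.0/23 -> H4 at depth 23
  add 139.80.0.0/12 -> H3 at depth 12
  add 170.53.158.0/24 -> H4 at depth 24
  del 0.0.0.0/0 (clear depth 0)
  add 120.160.128.0/17 -> H3 at depth 17
  add 0.0.0.0/0 -> H1 at depth 0
  add 0.0.0.0/0 -> H1 at depth 0
  del 170.53.158.0/24 (clear depth 24)
  ? 120.160.201.62  path d0:H1→d1:-→d2:-→d3:-→d4:-→d5:-→d6:-→d7:-→d8:-→d9:-→d10:-→d11:-→d12:-→d13:-→d14:-→d15:-→d16:-→d17:H3→d18:-  best=H3

== LOOKUPS ==
["H0","H3"]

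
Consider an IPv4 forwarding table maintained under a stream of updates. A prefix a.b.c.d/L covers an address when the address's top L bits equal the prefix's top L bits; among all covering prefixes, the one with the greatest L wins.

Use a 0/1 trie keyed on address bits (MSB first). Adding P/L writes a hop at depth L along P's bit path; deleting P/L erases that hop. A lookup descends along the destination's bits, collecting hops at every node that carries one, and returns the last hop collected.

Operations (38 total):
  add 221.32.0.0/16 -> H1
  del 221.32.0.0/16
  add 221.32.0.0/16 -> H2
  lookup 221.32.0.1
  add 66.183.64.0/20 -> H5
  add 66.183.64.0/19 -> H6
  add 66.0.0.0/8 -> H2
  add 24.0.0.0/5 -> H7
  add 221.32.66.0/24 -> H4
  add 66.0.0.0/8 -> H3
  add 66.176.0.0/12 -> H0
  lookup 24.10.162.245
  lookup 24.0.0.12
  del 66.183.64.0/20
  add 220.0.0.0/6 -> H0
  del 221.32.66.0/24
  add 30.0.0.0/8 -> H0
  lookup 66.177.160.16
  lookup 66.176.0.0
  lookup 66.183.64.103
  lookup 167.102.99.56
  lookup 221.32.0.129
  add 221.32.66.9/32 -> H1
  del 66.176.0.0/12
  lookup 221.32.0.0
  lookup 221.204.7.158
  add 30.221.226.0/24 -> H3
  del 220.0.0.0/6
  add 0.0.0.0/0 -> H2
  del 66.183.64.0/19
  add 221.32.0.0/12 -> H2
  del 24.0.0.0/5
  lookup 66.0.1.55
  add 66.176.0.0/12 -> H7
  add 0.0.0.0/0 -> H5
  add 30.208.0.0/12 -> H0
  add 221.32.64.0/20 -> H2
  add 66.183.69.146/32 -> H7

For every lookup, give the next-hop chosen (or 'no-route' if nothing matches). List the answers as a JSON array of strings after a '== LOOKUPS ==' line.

Trace:
  add 221.32.0.0/16 -> H1 at depth 16
  - 221.32.0.0/16 clear@16
  add 221.32.0.0/16 -> H2 at depth 16
  Q 221.32.0.1: descend 1101110100100000 ; hops seen [H2] ; pick H2
  add 66.183.64.0/20 -> H5 at depth 20
  add 66.183.64.0/19 -> H6 at depth 19
  add 66.0.0.0/8 -> H2 at depth 8
  add 24.0.0.0/5 -> H7 at depth 5
  add 221.32.66.0/24 -> H4 at depth 24
  add 66.0.0.0/8 -> H3 at depth 8
  add 66.176.0.0/12 -> H0 at depth 12
  Q 24.10.162.245: descend 00011 ; hops seen [H7] ; pick H7
  Q 24.0.0.12: descend 00011 ; hops seen [H7] ; pick H7
  - 66.183.64.0/20 clear@20
  add 220.0.0.0/6 -> H0 at depth 6
  - 221.32.66.0/24 clear@24
  add 30.0.0.0/8 -> H0 at depth 8
  Q 66.177.160.16: descend 0100001010110 ; hops seen [H3,H0] ; pick H0
  Q 66.176.0.0: descend 0100001010110 ; hops seen [H3,H0] ; pick H0
  Q 66.183.64.103: descend 01000010101101110100 ; hops seen [H3,H0,H6] ; pick H6
  Q 167.102.99.56: descend 1 ; hops seen [∅] ; pick no-route
  Q 221.32.0.129: descend 11011101001000000 ; hops seen [H0,H2] ; pick H2
  add 221.32.66.9/32 -> H1 at depth 32
  - 66.176.0.0/12 clear@12
  Q 221.32.0.0: descend 11011101001000000 ; hops seen [H0,H2] ; pick H2
  Q 221.204.7.158: descend 11011101 ; hops seen [H0] ; pick H0
  add 30.221.226.0/24 -> H3 at depth 24
  - 220.0.0.0/6 clear@6
  add 0.0.0.0/0 -> H2 at depth 0
  - 66.183.64.0/19 clear@19
  add 221.32.0.0/12 -> H2 at depth 12
  - 24.0.0.0/5 clear@5
  Q 66.0.1.55: descend 01000010 ; hops seen [H2,H3] ; pick H3
  add 66.176.0.0/12 -> H7 at depth 12
  add 0.0.0.0/0 -> H5 at depth 0
  add 30.208.0.0/12 -> H0 at depth 12
  add 221.32.64.0/20 -> H2 at depth 20
  add 66.183.69.146/32 -> H7 at depth 32

== LOOKUPS ==
["H2","H7","H7","H0","H0","H6","no-route","H2","H2","H0","H3"]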